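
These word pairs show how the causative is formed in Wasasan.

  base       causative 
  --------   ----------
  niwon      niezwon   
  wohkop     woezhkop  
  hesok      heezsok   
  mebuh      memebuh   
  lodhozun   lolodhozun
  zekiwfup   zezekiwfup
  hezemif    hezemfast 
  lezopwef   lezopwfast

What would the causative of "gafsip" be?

"gafsip" has last vowel 'i'. The one such stem in the data (hezemif → hezemfast) deletes the last vowel and adds -ast (as does lezopwef), so the same rule applies.
The other patterns: stems whose last vowel is 'o' insert -ez- after the first vowel; stems whose last vowel is 'u' repeat the first consonant+vowel as a prefix.
So gafsip → gafspast.

gafspast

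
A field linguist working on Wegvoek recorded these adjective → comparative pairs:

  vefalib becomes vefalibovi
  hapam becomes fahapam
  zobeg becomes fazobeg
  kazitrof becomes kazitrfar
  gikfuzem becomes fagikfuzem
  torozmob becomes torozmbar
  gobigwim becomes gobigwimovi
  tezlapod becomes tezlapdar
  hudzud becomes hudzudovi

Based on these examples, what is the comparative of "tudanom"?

vefalib and torozmob both end in -b yet inflect differently (vefalibovi, torozmbar), so the final letter is not what conditions the rule; the last vowel is.
"tudanom" has last vowel 'o'. The stems whose last vowel is 'o' (kazitrof → kazitrfar, torozmob → torozmbar, tezlapod → tezlapdar) delete the last vowel and add -ar.
So tudanom → tudanmar.

tudanmar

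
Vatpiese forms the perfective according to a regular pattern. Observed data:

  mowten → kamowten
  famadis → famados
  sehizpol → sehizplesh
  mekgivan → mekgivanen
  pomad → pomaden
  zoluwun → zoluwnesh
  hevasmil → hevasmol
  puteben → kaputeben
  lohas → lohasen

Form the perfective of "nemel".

kanemel

"nemel" has last vowel 'e'. The stems whose last vowel is 'e' (mowten → kamowten, puteben → kaputeben) add the prefix ka-.
The other patterns: stems whose last vowel is 'o' or 'u' delete the last vowel and add -esh; stems whose last vowel is 'a' add -en; stems whose last vowel is 'i' change the last vowel to 'o'.
So nemel → kanemel.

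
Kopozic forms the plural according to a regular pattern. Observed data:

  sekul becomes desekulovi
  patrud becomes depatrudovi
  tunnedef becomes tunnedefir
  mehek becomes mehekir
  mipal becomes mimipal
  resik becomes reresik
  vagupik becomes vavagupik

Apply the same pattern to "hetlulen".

"hetlulen" has last vowel 'e'. The stems whose last vowel is 'e' (tunnedef → tunnedefir, mehek → mehekir) add -ir.
So hetlulen → hetlulenir.

hetlulenir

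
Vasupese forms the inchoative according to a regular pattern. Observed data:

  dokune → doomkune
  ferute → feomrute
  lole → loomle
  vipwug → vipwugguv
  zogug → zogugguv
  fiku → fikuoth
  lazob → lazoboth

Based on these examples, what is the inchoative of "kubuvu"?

vipwug and fiku both have last vowel 'u' yet inflect differently (vipwugguv, fikuoth), so the last vowel is not what conditions the rule; the final letter is.
"kubuvu" ends in -u. The one such stem in the data (fiku → fikuoth) adds -oth, so the same rule applies.
The other patterns: stems ending in -e insert -om- after the first vowel; stems ending in -g double the final consonant and add -uv.
So kubuvu → kubuvuoth.

kubuvuoth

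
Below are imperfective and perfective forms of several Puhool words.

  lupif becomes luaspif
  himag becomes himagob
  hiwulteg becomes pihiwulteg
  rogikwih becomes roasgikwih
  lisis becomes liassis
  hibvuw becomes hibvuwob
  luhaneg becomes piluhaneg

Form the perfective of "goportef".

"goportef" has last vowel 'e'. The stems whose last vowel is 'e' (luhaneg → piluhaneg, hiwulteg → pihiwulteg) add the prefix pi-.
The other patterns: stems whose last vowel is 'i' insert -as- after the first vowel; stems whose last vowel is 'a' or 'u' add -ob.
So goportef → pigoportef.

pigoportef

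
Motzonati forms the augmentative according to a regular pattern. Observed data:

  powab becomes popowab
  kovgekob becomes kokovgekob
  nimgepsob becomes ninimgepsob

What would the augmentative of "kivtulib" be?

Every pair shown (powab → popowab, kovgekob → kokovgekob, nimgepsob → ninimgepsob) follows the same rule: repeat the first consonant+vowel as a prefix.
So kivtulib → kikivtulib.

kikivtulib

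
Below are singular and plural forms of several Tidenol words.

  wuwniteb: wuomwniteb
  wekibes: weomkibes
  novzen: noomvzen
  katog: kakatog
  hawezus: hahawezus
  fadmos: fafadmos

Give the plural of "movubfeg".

"movubfeg" has last vowel 'e'. The stems whose last vowel is 'e' (wuwniteb → wuomwniteb, wekibes → weomkibes, novzen → noomvzen) insert -om- after the first vowel.
So movubfeg → moomvubfeg.

moomvubfeg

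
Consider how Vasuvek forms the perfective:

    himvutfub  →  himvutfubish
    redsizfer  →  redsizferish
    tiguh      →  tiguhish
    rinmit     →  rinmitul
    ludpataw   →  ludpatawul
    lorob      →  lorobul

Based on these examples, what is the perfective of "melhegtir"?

himvutfub and lorob both end in -b yet inflect differently (himvutfubish, lorobul), so the final letter is not what conditions the rule; the last vowel is.
"melhegtir" has last vowel 'i'. The one such stem in the data (rinmit → rinmitul) adds -ul, so the same rule applies.
So melhegtir → melhegtirul.

melhegtirul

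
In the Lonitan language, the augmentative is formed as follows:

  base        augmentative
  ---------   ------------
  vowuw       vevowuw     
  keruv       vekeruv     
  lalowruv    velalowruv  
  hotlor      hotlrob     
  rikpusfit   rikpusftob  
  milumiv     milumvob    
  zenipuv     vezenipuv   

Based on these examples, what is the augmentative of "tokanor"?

tokanrob

keruv and milumiv both end in -v yet inflect differently (vekeruv, milumvob), so the final letter is not what conditions the rule; the last vowel is.
"tokanor" has last vowel 'o'. The one such stem in the data (hotlor → hotlrob) deletes the last vowel and adds -ob (as do rikpusfit, milumiv), so the same rule applies.
So tokanor → tokanrob.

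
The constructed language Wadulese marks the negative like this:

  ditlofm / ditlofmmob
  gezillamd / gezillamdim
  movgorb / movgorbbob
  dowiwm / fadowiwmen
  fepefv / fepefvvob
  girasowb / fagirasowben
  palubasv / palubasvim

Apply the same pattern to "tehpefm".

tehpefmmob

girasowb and movgorb both end in -b yet inflect differently (fagirasowben, movgorbbob), so the final letter is not what conditions the rule; the second-to-last letter is.
"tehpefm" has second-to-last letter 'f'. The stems whose second-to-last letter is 'f' (fepefv → fepefvvob, ditlofm → ditlofmmob) double the final consonant and add -ob.
The other patterns: stems whose second-to-last letter is 'w' add fa- … -en around the stem; stems whose second-to-last letter is 'm' or 's' add -im.
So tehpefm → tehpefmmob.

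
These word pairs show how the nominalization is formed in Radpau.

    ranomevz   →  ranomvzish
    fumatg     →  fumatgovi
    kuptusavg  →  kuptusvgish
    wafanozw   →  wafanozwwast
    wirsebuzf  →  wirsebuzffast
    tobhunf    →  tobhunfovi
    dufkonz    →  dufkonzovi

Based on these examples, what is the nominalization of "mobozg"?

mobozggast

wirsebuzf and tobhunf both end in -f yet inflect differently (wirsebuzffast, tobhunfovi), so the final letter is not what conditions the rule; the second-to-last letter is.
"mobozg" has second-to-last letter 'z'. The stems whose second-to-last letter is 'z' (wirsebuzf → wirsebuzffast, wafanozw → wafanozwwast) double the final consonant and add -ast.
The other patterns: stems whose second-to-last letter is 'v' delete the last vowel and add -ish; stems whose second-to-last letter is 'n' or 't' add -ovi.
So mobozg → mobozggast.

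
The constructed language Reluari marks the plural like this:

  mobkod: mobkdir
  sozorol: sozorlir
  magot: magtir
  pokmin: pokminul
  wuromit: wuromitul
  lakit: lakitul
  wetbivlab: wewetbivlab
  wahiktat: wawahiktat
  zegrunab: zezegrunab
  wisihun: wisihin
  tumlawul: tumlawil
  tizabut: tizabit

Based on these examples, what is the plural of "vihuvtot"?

magot and wuromit both end in -t yet inflect differently (magtir, wuromitul), so the final letter is not what conditions the rule; the last vowel is.
"vihuvtot" has last vowel 'o'. The stems whose last vowel is 'o' (mobkod → mobkdir, sozorol → sozorlir, magot → magtir) delete the last vowel and add -ir.
So vihuvtot → vihuvttir.

vihuvttir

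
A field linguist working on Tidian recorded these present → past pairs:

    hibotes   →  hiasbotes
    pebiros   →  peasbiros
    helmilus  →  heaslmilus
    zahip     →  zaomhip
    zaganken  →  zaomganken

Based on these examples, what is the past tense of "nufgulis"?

"nufgulis" ends in -s. The stems ending in -s (hibotes → hiasbotes, pebiros → peasbiros, helmilus → heaslmilus) insert -as- after the first vowel.
So nufgulis → nuasfgulis.

nuasfgulis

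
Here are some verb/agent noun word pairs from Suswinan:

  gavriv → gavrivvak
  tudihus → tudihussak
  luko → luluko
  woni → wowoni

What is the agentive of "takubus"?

"takubus" ends in a consonant. The stems ending in a consonant (tudihus → tudihussak, gavriv → gavrivvak) double the final consonant and add -ak.
The other pattern: stems ending in a vowel repeat the first consonant+vowel as a prefix.
So takubus → takubussak.

takubussak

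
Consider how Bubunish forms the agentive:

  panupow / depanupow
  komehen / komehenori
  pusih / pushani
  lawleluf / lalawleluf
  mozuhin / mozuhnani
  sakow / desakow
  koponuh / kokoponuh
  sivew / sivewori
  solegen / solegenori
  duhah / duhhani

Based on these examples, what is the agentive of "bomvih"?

koponuh and pusih both end in -h yet inflect differently (kokoponuh, pushani), so the final letter is not what conditions the rule; the last vowel is.
"bomvih" has last vowel 'i'. The stems whose last vowel is 'i' (pusih → pushani, mozuhin → mozuhnani) delete the last vowel and add -ani.
So bomvih → bomvhani.

bomvhani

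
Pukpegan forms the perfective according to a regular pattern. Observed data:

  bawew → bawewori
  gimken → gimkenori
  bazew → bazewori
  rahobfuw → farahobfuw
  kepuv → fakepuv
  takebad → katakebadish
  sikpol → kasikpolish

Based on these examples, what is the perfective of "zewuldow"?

bawew and rahobfuw both end in -w yet inflect differently (bawewori, farahobfuw), so the final letter is not what conditions the rule; the last vowel is.
"zewuldow" has last vowel 'o'. The one such stem in the data (sikpol → kasikpolish) adds ka- … -ish around the stem, so the same rule applies.
So zewuldow → kazewuldowish.

kazewuldowish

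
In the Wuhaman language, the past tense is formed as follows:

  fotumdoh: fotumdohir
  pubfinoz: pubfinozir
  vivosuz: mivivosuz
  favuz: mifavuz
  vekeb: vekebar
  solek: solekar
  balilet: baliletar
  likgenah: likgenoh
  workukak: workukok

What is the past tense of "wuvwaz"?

wuvwoz

pubfinoz and vivosuz both end in -z yet inflect differently (pubfinozir, mivivosuz), so the final letter is not what conditions the rule; the last vowel is.
"wuvwaz" has last vowel 'a'. The stems whose last vowel is 'a' (likgenah → likgenoh, workukak → workukok) change the last vowel to 'o'.
So wuvwaz → wuvwoz.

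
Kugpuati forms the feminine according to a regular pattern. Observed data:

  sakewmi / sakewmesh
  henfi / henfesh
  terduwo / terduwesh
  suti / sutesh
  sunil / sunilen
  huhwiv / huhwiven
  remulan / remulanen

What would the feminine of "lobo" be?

sakewmi and sunil both have last vowel 'i' yet inflect differently (sakewmesh, sunilen), so the last vowel is not what conditions the rule; whether the stem ends in a vowel or a consonant is.
"lobo" ends in a vowel. The stems ending in a vowel (sakewmi → sakewmesh, henfi → henfesh, terduwo → terduwesh) drop the final letter and add -esh.
The other pattern: stems ending in a consonant add -en.
So lobo → lobesh.

lobesh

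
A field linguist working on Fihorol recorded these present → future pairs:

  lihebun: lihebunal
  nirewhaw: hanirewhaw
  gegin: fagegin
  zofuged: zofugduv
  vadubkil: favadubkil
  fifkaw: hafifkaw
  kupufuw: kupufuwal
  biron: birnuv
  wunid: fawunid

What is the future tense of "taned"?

tanduv

"taned" has last vowel 'e'. The one such stem in the data (zofuged → zofugduv) deletes the last vowel and adds -uv (as does biron), so the same rule applies.
So taned → tanduv.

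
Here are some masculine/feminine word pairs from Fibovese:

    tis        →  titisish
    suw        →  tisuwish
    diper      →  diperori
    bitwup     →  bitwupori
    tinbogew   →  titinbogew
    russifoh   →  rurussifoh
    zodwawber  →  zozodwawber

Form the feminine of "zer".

suw and tinbogew both end in -w yet inflect differently (tisuwish, titinbogew), so the final letter is not what conditions the rule; the number of vowels is.
"zer" has 1 vowel. The stems with 1 vowel (tis → titisish, suw → tisuwish) add ti- … -ish around the stem.
The other patterns: stems with 2 vowels add -ori; stems with 3 vowels repeat the first consonant+vowel as a prefix.
So zer → tizerish.

tizerish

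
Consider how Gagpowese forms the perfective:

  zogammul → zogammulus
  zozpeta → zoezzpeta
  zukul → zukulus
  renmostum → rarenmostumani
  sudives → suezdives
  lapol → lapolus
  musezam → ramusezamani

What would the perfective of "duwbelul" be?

duwbelulus

"duwbelul" ends in -l. The stems ending in -l (zogammul → zogammulus, lapol → lapolus, zukul → zukulus) add -us.
So duwbelul → duwbelulus.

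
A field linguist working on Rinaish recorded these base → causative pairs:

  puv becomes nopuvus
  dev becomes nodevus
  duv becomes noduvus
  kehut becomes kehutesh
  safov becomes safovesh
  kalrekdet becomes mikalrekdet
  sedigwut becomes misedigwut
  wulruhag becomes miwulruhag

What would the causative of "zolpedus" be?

puv and safov both end in -v yet inflect differently (nopuvus, safovesh), so the final letter is not what conditions the rule; the number of vowels is.
"zolpedus" has 3 vowels. The stems with 3 vowels (kalrekdet → mikalrekdet, sedigwut → misedigwut, wulruhag → miwulruhag) add the prefix mi-.
The other patterns: stems with 1 vowel add no- … -us around the stem; stems with 2 vowels add -esh.
So zolpedus → mizolpedus.

mizolpedus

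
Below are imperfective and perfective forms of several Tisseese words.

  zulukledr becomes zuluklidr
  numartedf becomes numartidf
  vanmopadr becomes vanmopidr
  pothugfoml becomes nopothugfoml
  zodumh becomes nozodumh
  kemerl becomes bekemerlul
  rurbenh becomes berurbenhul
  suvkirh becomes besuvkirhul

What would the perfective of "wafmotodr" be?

pothugfoml and kemerl both end in -l yet inflect differently (nopothugfoml, bekemerlul), so the final letter is not what conditions the rule; the second-to-last letter is.
"wafmotodr" has second-to-last letter 'd'. The stems whose second-to-last letter is 'd' (zulukledr → zuluklidr, numartedf → numartidf, vanmopadr → vanmopidr) change the last vowel to 'i'.
The other patterns: stems whose second-to-last letter is 'm' add the prefix no-; stems whose second-to-last letter is 'n' or 'r' add be- … -ul around the stem.
So wafmotodr → wafmotidr.

wafmotidr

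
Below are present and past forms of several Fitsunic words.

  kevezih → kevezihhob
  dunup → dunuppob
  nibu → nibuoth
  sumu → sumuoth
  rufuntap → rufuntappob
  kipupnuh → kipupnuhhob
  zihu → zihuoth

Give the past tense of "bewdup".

zihu and kipupnuh both have last vowel 'u' yet inflect differently (zihuoth, kipupnuhhob), so the last vowel is not what conditions the rule; the final letter is.
"bewdup" ends in -p. The stems ending in -p (dunup → dunuppob, rufuntap → rufuntappob) double the final consonant and add -ob.
So bewdup → bewduppob.

bewduppob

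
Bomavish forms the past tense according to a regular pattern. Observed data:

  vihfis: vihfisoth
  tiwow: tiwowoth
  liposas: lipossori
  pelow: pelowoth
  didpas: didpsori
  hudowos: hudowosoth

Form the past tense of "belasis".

belasisoth

didpas and vihfis both end in -s yet inflect differently (didpsori, vihfisoth), so the final letter is not what conditions the rule; the last vowel is.
"belasis" has last vowel 'i'. The one such stem in the data (vihfis → vihfisoth) adds -oth, so the same rule applies.
The other pattern: stems whose last vowel is 'a' delete the last vowel and add -ori.
So belasis → belasisoth.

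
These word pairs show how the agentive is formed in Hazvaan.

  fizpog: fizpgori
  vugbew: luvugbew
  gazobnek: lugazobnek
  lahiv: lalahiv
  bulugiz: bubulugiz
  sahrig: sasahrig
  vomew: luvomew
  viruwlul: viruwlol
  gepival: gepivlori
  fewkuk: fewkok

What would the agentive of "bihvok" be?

gepival and viruwlul both end in -l yet inflect differently (gepivlori, viruwlol), so the final letter is not what conditions the rule; the last vowel is.
"bihvok" has last vowel 'o'. The one such stem in the data (fizpog → fizpgori) deletes the last vowel and adds -ori (as does gepival), so the same rule applies.
So bihvok → bihvkori.

bihvkori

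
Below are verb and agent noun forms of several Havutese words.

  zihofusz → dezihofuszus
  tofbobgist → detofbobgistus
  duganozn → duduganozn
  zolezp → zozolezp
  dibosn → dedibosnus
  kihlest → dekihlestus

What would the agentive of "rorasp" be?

duganozn and dibosn both end in -n yet inflect differently (duduganozn, dedibosnus), so the final letter is not what conditions the rule; the second-to-last letter is.
"rorasp" has second-to-last letter 's'. The stems whose second-to-last letter is 's' (tofbobgist → detofbobgistus, kihlest → dekihlestus, dibosn → dedibosnus) add de- … -us around the stem.
So rorasp → deroraspus.

deroraspus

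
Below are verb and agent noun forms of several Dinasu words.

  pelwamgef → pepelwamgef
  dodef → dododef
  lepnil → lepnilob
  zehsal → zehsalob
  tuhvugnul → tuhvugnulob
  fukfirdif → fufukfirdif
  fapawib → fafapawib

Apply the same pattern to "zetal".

lepnil and fukfirdif both have last vowel 'i' yet inflect differently (lepnilob, fufukfirdif), so the last vowel is not what conditions the rule; the final letter is.
"zetal" ends in -l. The stems ending in -l (lepnil → lepnilob, tuhvugnul → tuhvugnulob, zehsal → zehsalob) add -ob.
So zetal → zetalob.

zetalob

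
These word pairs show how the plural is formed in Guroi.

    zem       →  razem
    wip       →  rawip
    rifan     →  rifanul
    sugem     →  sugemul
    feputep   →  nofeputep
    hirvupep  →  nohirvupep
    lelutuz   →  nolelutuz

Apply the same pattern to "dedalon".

zem and sugem both end in -m yet inflect differently (razem, sugemul), so the final letter is not what conditions the rule; the number of vowels is.
"dedalon" has 3 vowels. The stems with 3 vowels (feputep → nofeputep, hirvupep → nohirvupep, lelutuz → nolelutuz) add the prefix no-.
The other patterns: stems with 1 vowel add the prefix ra-; stems with 2 vowels add -ul.
So dedalon → nodedalon.

nodedalon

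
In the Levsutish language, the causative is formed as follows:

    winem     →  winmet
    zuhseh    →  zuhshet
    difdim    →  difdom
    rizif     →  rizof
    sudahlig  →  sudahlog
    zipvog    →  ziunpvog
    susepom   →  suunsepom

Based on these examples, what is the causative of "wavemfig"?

winem and difdim both end in -m yet inflect differently (winmet, difdom), so the final letter is not what conditions the rule; the last vowel is.
"wavemfig" has last vowel 'i'. The stems whose last vowel is 'i' (difdim → difdom, rizif → rizof, sudahlig → sudahlog) change the last vowel to 'o'.
The other patterns: stems whose last vowel is 'e' delete the last vowel and add -et; stems whose last vowel is 'o' insert -un- after the first vowel.
So wavemfig → wavemfog.

wavemfog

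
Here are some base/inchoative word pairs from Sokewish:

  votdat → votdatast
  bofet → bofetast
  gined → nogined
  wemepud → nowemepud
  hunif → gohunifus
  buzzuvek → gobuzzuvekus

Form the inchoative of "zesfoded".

nozesfoded

buzzuvek and gined both have last vowel 'e' yet inflect differently (gobuzzuvekus, nogined), so the last vowel is not what conditions the rule; the final letter is.
"zesfoded" ends in -d. The stems ending in -d (gined → nogined, wemepud → nowemepud) add the prefix no-.
So zesfoded → nozesfoded.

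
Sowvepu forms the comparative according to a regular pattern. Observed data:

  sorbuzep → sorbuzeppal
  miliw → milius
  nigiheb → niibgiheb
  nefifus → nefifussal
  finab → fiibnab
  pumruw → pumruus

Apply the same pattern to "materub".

maibterub

nigiheb and sorbuzep both have last vowel 'e' yet inflect differently (niibgiheb, sorbuzeppal), so the last vowel is not what conditions the rule; the final letter is.
"materub" ends in -b. The stems ending in -b (finab → fiibnab, nigiheb → niibgiheb) insert -ib- after the first vowel.
The other patterns: stems ending in -w drop the final letter and add -us; stems ending in -p or -s double the final consonant and add -al.
So materub → maibterub.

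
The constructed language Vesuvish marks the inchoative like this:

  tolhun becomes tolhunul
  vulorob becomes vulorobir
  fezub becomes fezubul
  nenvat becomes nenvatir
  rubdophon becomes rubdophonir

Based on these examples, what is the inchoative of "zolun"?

fezub and vulorob both end in -b yet inflect differently (fezubul, vulorobir), so the final letter is not what conditions the rule; the last vowel is.
"zolun" has last vowel 'u'. The stems whose last vowel is 'u' (fezub → fezubul, tolhun → tolhunul) add -ul.
The other pattern: stems whose last vowel is 'a' or 'o' add -ir.
So zolun → zolunul.

zolunul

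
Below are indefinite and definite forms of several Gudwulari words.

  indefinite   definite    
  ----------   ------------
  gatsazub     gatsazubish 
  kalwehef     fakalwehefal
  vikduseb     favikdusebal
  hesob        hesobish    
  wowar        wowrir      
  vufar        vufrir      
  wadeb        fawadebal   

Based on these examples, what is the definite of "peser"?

vikduseb and gatsazub both end in -b yet inflect differently (favikdusebal, gatsazubish), so the final letter is not what conditions the rule; the last vowel is.
"peser" has last vowel 'e'. The stems whose last vowel is 'e' (vikduseb → favikdusebal, wadeb → fawadebal, kalwehef → fakalwehefal) add fa- … -al around the stem.
The other patterns: stems whose last vowel is 'a' delete the last vowel and add -ir; stems whose last vowel is 'o' or 'u' add -ish.
So peser → fapeseral.

fapeseral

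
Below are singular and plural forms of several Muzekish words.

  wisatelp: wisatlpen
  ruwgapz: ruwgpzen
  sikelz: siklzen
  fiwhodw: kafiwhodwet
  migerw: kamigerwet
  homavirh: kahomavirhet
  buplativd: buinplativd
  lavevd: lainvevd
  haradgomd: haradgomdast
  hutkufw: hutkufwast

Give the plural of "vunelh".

vunlhen

"vunelh" has second-to-last letter 'l'. The stems whose second-to-last letter is 'l' (wisatelp → wisatlpen, sikelz → siklzen) delete the last vowel and add -en.
So vunelh → vunlhen.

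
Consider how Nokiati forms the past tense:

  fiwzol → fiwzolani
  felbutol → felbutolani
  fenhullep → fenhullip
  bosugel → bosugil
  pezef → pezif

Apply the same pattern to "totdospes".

"totdospes" has last vowel 'e'. The stems whose last vowel is 'e' (fenhullep → fenhullip, bosugel → bosugil, pezef → pezif) change the last vowel to 'i'.
So totdospes → totdospis.

totdospis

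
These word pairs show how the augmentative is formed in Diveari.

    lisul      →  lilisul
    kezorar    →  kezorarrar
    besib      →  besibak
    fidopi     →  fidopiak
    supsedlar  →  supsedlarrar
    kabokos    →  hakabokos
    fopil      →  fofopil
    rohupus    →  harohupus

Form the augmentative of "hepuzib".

rohupus and lisul both have last vowel 'u' yet inflect differently (harohupus, lilisul), so the last vowel is not what conditions the rule; the final letter is.
"hepuzib" ends in -b. The one such stem in the data (besib → besibak) adds -ak, so the same rule applies.
The other patterns: stems ending in -r double the final consonant and add -ar; stems ending in -s add the prefix ha-; stems ending in -l repeat the first consonant+vowel as a prefix.
So hepuzib → hepuzibak.

hepuzibak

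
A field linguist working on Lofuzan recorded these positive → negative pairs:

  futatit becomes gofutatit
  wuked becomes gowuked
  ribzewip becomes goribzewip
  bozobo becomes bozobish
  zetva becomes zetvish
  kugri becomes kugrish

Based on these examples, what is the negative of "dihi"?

futatit and kugri both have last vowel 'i' yet inflect differently (gofutatit, kugrish), so the last vowel is not what conditions the rule; whether the stem ends in a vowel or a consonant is.
"dihi" ends in a vowel. The stems ending in a vowel (bozobo → bozobish, zetva → zetvish, kugri → kugrish) drop the final letter and add -ish.
The other pattern: stems ending in a consonant add the prefix go-.
So dihi → dihish.

dihish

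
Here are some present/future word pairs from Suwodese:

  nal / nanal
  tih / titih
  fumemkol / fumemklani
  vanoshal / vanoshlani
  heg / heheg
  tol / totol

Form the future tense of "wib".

vanoshal and nal both end in -l yet inflect differently (vanoshlani, nanal), so the final letter is not what conditions the rule; the number of vowels is.
"wib" has 1 vowel. The stems with 1 vowel (nal → nanal, tih → titih, heg → heheg) repeat the first consonant+vowel as a prefix.
The other pattern: stems with 3 vowels delete the last vowel and add -ani.
So wib → wiwib.

wiwib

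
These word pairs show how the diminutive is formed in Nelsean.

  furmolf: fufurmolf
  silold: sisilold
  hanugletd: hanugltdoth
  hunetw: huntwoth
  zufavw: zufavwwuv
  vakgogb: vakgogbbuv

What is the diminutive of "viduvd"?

silold and hanugletd both end in -d yet inflect differently (sisilold, hanugltdoth), so the final letter is not what conditions the rule; the second-to-last letter is.
"viduvd" has second-to-last letter 'v'. The one such stem in the data (zufavw → zufavwwuv) doubles the final consonant and adds -uv (as does vakgogb), so the same rule applies.
The other patterns: stems whose second-to-last letter is 'l' repeat the first consonant+vowel as a prefix; stems whose second-to-last letter is 't' delete the last vowel and add -oth.
So viduvd → viduvdduv.

viduvdduv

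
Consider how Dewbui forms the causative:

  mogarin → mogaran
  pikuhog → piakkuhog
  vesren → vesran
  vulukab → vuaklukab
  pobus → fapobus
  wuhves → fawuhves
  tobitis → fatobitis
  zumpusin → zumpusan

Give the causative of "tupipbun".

tupipban

tobitis and zumpusin both have last vowel 'i' yet inflect differently (fatobitis, zumpusan), so the last vowel is not what conditions the rule; the final letter is.
"tupipbun" ends in -n. The stems ending in -n (zumpusin → zumpusan, vesren → vesran, mogarin → mogaran) change the last vowel to 'a'.
So tupipbun → tupipban.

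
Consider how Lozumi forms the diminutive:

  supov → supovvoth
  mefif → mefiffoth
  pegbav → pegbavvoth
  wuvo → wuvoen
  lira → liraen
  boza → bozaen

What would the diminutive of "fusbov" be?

"fusbov" ends in a consonant. The stems ending in a consonant (supov → supovvoth, mefif → mefiffoth, pegbav → pegbavvoth) double the final consonant and add -oth.
So fusbov → fusbovvoth.

fusbovvoth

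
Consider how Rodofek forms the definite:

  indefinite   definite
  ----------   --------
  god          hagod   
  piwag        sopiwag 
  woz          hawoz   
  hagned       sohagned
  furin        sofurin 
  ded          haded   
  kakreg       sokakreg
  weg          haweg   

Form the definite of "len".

halen

hagned and god both end in -d yet inflect differently (sohagned, hagod), so the final letter is not what conditions the rule; the number of vowels is.
"len" has 1 vowel. The stems with 1 vowel (god → hagod, ded → haded, woz → hawoz) add the prefix ha-.
The other pattern: stems with 2 vowels add the prefix so-.
So len → halen.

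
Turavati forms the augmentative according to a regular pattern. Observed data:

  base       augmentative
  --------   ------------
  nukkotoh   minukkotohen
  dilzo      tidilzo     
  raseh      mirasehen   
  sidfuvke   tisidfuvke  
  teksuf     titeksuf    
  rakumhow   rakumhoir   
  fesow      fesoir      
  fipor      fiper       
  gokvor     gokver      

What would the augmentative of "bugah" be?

mibugahen

"bugah" ends in -h. The stems ending in -h (nukkotoh → minukkotohen, raseh → mirasehen) add mi- … -en around the stem.
The other patterns: stems ending in -r change the last vowel to 'e'; stems ending in -w drop the final letter and add -ir; stems ending in -e, -f or -o add the prefix ti-.
So bugah → mibugahen.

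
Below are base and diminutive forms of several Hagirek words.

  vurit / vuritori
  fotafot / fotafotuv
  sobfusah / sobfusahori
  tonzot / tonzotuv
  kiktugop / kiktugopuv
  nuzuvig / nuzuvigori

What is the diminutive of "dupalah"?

"dupalah" has last vowel 'a'. The one such stem in the data (sobfusah → sobfusahori) adds -ori, so the same rule applies.
The other pattern: stems whose last vowel is 'o' add -uv.
So dupalah → dupalahori.

dupalahori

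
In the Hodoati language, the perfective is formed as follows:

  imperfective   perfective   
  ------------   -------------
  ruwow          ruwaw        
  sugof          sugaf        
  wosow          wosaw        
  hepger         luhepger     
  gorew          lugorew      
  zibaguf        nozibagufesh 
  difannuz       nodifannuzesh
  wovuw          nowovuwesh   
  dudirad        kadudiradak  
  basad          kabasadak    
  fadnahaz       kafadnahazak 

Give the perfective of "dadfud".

ruwow and gorew both end in -w yet inflect differently (ruwaw, lugorew), so the final letter is not what conditions the rule; the last vowel is.
"dadfud" has last vowel 'u'. The stems whose last vowel is 'u' (zibaguf → nozibagufesh, difannuz → nodifannuzesh, wovuw → nowovuwesh) add no- … -esh around the stem.
The other patterns: stems whose last vowel is 'o' change the last vowel to 'a'; stems whose last vowel is 'e' add the prefix lu-; stems whose last vowel is 'a' add ka- … -ak around the stem.
So dadfud → nodadfudesh.

nodadfudesh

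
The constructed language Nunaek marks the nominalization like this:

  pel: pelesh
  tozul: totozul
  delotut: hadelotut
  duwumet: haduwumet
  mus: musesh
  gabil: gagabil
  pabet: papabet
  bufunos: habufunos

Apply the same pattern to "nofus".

pel and tozul both end in -l yet inflect differently (pelesh, totozul), so the final letter is not what conditions the rule; the number of vowels is.
"nofus" has 2 vowels. The stems with 2 vowels (tozul → totozul, gabil → gagabil, pabet → papabet) repeat the first consonant+vowel as a prefix.
So nofus → nonofus.

nonofus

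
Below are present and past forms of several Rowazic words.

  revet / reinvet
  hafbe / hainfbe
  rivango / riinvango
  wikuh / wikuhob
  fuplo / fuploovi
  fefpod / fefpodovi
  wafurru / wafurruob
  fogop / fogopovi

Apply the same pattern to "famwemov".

famwemovovi

"famwemov" begins with f-. The stems beginning with f- (fuplo → fuploovi, fogop → fogopovi, fefpod → fefpodovi) add -ovi.
The other patterns: stems beginning with w- add -ob; stems beginning with h- or r- insert -in- after the first vowel.
So famwemov → famwemovovi.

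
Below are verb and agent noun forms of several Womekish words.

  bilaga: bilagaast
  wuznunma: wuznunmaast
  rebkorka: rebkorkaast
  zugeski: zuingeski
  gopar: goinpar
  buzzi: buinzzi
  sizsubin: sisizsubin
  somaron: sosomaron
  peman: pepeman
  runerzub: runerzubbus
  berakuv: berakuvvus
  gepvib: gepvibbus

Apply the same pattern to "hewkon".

bilaga and gopar both have last vowel 'a' yet inflect differently (bilagaast, goinpar), so the last vowel is not what conditions the rule; the final letter is.
"hewkon" ends in -n. The stems ending in -n (sizsubin → sisizsubin, somaron → sosomaron, peman → pepeman) repeat the first consonant+vowel as a prefix.
The other patterns: stems ending in -a add -ast; stems ending in -i or -r insert -in- after the first vowel; stems ending in -b or -v double the final consonant and add -us.
So hewkon → hehewkon.

hehewkon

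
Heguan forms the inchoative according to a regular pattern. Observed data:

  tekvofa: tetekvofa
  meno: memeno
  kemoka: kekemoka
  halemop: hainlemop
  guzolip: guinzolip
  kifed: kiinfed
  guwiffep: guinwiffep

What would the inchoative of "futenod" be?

fuintenod

meno and halemop both have last vowel 'o' yet inflect differently (memeno, hainlemop), so the last vowel is not what conditions the rule; whether the stem ends in a vowel or a consonant is.
"futenod" ends in a consonant. The stems ending in a consonant (halemop → hainlemop, guzolip → guinzolip, kifed → kiinfed) insert -in- after the first vowel.
The other pattern: stems ending in a vowel repeat the first consonant+vowel as a prefix.
So futenod → fuintenod.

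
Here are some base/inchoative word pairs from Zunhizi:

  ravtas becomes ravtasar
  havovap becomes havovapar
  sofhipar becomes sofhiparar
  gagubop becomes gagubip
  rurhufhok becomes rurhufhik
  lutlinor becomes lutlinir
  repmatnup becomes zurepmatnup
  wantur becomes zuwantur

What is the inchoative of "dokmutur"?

havovap and gagubop both end in -p yet inflect differently (havovapar, gagubip), so the final letter is not what conditions the rule; the last vowel is.
"dokmutur" has last vowel 'u'. The stems whose last vowel is 'u' (repmatnup → zurepmatnup, wantur → zuwantur) add the prefix zu-.
So dokmutur → zudokmutur.

zudokmutur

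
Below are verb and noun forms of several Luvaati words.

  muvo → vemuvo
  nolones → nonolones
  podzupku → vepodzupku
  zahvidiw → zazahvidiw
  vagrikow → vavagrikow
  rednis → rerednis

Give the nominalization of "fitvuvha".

vefitvuvha

muvo and vagrikow both have last vowel 'o' yet inflect differently (vemuvo, vavagrikow), so the last vowel is not what conditions the rule; whether the stem ends in a vowel or a consonant is.
"fitvuvha" ends in a vowel. The stems ending in a vowel (muvo → vemuvo, podzupku → vepodzupku) add the prefix ve-.
So fitvuvha → vefitvuvha.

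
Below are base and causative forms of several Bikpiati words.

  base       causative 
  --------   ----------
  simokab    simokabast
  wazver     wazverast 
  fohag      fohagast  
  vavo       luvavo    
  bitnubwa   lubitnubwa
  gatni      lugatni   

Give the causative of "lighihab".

lighihabast

"lighihab" ends in a consonant. The stems ending in a consonant (simokab → simokabast, wazver → wazverast, fohag → fohagast) add -ast.
The other pattern: stems ending in a vowel add the prefix lu-.
So lighihab → lighihabast.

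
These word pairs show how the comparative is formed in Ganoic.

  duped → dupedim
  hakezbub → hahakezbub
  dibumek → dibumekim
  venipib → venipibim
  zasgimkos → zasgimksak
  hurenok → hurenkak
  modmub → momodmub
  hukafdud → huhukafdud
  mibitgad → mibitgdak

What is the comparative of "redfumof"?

"redfumof" has last vowel 'o'. The stems whose last vowel is 'o' (zasgimkos → zasgimksak, hurenok → hurenkak) delete the last vowel and add -ak.
So redfumof → redfumfak.

redfumfak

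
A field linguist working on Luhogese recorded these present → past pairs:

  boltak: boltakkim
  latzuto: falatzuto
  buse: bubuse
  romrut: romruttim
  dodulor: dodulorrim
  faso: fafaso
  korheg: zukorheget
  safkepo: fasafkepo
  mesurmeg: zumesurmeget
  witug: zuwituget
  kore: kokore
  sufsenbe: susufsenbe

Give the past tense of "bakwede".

babakwede

"bakwede" ends in -e. The stems ending in -e (kore → kokore, sufsenbe → susufsenbe, buse → bubuse) repeat the first consonant+vowel as a prefix.
So bakwede → babakwede.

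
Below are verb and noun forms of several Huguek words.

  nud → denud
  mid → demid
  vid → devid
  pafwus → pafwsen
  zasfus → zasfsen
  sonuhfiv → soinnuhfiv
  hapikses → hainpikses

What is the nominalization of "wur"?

pafwus and hapikses both end in -s yet inflect differently (pafwsen, hainpikses), so the final letter is not what conditions the rule; the number of vowels is.
"wur" has 1 vowel. The stems with 1 vowel (nud → denud, mid → demid, vid → devid) add the prefix de-.
The other patterns: stems with 2 vowels delete the last vowel and add -en; stems with 3 vowels insert -in- after the first vowel.
So wur → dewur.

dewur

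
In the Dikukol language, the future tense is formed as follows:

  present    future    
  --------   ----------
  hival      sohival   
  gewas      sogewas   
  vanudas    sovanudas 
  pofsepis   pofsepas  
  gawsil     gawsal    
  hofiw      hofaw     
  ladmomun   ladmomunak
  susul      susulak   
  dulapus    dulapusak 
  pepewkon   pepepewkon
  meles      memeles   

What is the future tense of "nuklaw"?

sonuklaw

gewas and pofsepis both end in -s yet inflect differently (sogewas, pofsepas), so the final letter is not what conditions the rule; the last vowel is.
"nuklaw" has last vowel 'a'. The stems whose last vowel is 'a' (hival → sohival, gewas → sogewas, vanudas → sovanudas) add the prefix so-.
The other patterns: stems whose last vowel is 'i' change the last vowel to 'a'; stems whose last vowel is 'u' add -ak; stems whose last vowel is 'e' or 'o' repeat the first consonant+vowel as a prefix.
So nuklaw → sonuklaw.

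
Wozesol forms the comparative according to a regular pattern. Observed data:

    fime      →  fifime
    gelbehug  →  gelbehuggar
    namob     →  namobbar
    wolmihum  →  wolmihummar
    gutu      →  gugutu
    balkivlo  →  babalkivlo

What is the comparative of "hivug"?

hivuggar

"hivug" ends in a consonant. The stems ending in a consonant (namob → namobbar, gelbehug → gelbehuggar, wolmihum → wolmihummar) double the final consonant and add -ar.
The other pattern: stems ending in a vowel repeat the first consonant+vowel as a prefix.
So hivug → hivuggar.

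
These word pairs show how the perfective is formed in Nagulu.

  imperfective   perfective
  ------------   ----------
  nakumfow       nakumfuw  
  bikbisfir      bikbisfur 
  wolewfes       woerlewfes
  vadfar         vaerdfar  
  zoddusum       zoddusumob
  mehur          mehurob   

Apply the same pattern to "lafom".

lafum

bikbisfir and vadfar both end in -r yet inflect differently (bikbisfur, vaerdfar), so the final letter is not what conditions the rule; the last vowel is.
"lafom" has last vowel 'o'. The one such stem in the data (nakumfow → nakumfuw) changes the last vowel to 'u' (as does bikbisfir), so the same rule applies.
So lafom → lafum.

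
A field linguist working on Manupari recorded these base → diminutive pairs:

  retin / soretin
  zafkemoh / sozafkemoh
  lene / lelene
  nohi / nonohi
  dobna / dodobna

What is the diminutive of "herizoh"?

retin and nohi both have last vowel 'i' yet inflect differently (soretin, nonohi), so the last vowel is not what conditions the rule; whether the stem ends in a vowel or a consonant is.
"herizoh" ends in a consonant. The stems ending in a consonant (retin → soretin, zafkemoh → sozafkemoh) add the prefix so-.
So herizoh → soherizoh.

soherizoh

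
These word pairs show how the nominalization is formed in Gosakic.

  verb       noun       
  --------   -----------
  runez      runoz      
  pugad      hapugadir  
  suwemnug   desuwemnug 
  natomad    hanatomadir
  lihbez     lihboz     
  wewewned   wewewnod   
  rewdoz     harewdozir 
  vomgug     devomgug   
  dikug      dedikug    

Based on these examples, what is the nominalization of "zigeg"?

rewdoz and runez both end in -z yet inflect differently (harewdozir, runoz), so the final letter is not what conditions the rule; the last vowel is.
"zigeg" has last vowel 'e'. The stems whose last vowel is 'e' (runez → runoz, wewewned → wewewnod, lihbez → lihboz) change the last vowel to 'o'.
So zigeg → zigog.

zigog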